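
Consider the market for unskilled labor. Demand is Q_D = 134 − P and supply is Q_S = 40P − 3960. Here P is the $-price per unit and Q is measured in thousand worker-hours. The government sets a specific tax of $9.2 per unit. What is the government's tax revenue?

$231.57 thousand

In inverse form: demand P = 134 − Q, supply P = 99 + 0.025Q.
Competitive equilibrium: 134 − Q = 99 + 0.025Q → Q* = 34.1463, P* = 99.8537.
With the tax, the buyer price exceeds the seller price by 9.2: (134 − Q) − (99 + 0.025Q) = 9.2 → Q' = 25.1707.
Tax revenue = 9.2 × 25.1707 = $231.57 thousand.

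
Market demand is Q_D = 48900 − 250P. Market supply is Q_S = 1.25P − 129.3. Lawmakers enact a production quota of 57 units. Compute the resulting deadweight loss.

1334.98

In inverse form: demand P = 195.6 − 0.004Q, supply P = 103.44 + 0.8Q.
Competitive equilibrium: 195.6 − 0.004Q = 103.44 + 0.8Q → Q* = 114.6269, P* = 195.1415.
At Q = 57: demand price = 195.6 − 0.004·57 = 195.372; supply price = 103.44 + 0.8·57 = 149.04.
ΔQ = 114.6269 − 57 = 57.6269; wedge = 195.372 − 149.04 = 46.332.
The triangle = ½ × 57.6269 × 46.332 = 1334.98.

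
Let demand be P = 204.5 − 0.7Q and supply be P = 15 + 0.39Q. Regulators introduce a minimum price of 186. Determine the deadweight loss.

11845.04

Competitive equilibrium: 204.5 − 0.7Q = 15 + 0.39Q → Q* = 173.8532, P* = 82.8028.
At the floor P = 186, quantity demanded = (204.5 − 186)/0.7 = 26.4286.
Sellers' marginal cost at Q' = 26.4286: 15 + 0.39·26.4286 = 25.3072.
ΔQ = 173.8532 − 26.4286 = 147.4246; wedge = 186 − 25.3072 = 160.6928.
Welfare loss = ½ × 147.4246 × 160.6928 = 11845.04.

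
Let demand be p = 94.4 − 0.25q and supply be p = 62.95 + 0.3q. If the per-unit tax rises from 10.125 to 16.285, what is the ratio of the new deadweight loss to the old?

Competitive equilibrium: 94.4 − 0.25q = 62.95 + 0.3q → q* = 57.1818, p* = 80.1045.
For a per-unit tax t: Δq = t/0.55, so DWL = ½·t·(t/0.55) = t²/1.1.
At t = 10.125: DWL = 93.196. At t = 16.285: DWL = 241.092.
Ratio = (16.285/10.125)² = 2.587.

2.587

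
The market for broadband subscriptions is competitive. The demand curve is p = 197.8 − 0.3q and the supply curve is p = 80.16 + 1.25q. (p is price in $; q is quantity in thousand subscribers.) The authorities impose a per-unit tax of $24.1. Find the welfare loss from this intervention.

$187.36 thousand

Competitive equilibrium: 197.8 − 0.3q = 80.16 + 1.25q → q* = 75.8968, p* = 175.031.
With the tax, the buyer price exceeds the seller price by 24.1: (197.8 − 0.3q) − (80.16 + 1.25q) = 24.1 → q' = 60.3484.
Δq = 75.8968 − 60.3484 = 15.5484; the wedge equals the tax, 24.1.
The triangle = ½ × 15.5484 × 24.1 = $187.36 thousand.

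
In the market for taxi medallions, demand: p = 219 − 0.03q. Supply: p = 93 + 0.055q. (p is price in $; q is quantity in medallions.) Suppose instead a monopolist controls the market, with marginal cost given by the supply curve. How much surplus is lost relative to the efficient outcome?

Competitive equilibrium: 219 − 0.03q = 93 + 0.055q → q* = 1482.35294, p* = 174.52941.
Marginal revenue: MR = 219 − 0.06q. Set MR = MC: 219 − 0.06q = 93 + 0.055q → q_m = 1095.65217.
Price p_m = 219 − 0.03·1095.65217 = 186.13043; MC(q_m) = 93 + 0.055·1095.65217 = 153.26087.
Competitive q* = 1482.35294, so Δq = 386.70077; wedge = 186.13043 − 153.26087 = 32.86956.
The triangle = ½ × 386.70077 × 32.86956 = $6355.34.

$6355.34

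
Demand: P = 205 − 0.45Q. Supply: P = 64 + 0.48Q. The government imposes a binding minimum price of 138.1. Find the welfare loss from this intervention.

4.04

Competitive equilibrium: 205 − 0.45Q = 64 + 0.48Q → Q* = 151.6129, P* = 136.7742.
At the floor P = 138.1, quantity demanded = (205 − 138.1)/0.45 = 148.6667.
Sellers' marginal cost at Q' = 148.6667: 64 + 0.48·148.6667 = 135.36.
ΔQ = 151.6129 − 148.6667 = 2.9462; wedge = 138.1 − 135.36 = 2.74.
Deadweight loss = ½ × 2.9462 × 2.74 = 4.04.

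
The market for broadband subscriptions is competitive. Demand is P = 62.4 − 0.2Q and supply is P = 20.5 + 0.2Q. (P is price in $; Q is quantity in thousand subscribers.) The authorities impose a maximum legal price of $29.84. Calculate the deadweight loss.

Competitive equilibrium: 62.4 − 0.2Q = 20.5 + 0.2Q → Q* = 104.75, P* = 41.45.
At the ceiling P = 29.84, quantity supplied = (29.84 − 20.5)/0.2 = 46.7.
Willingness to pay at Q' = 46.7: 62.4 − 0.2·46.7 = 53.06.
ΔQ = 104.75 − 46.7 = 58.05; wedge = 53.06 − 29.84 = 23.22.
The triangle = ½ × 58.05 × 23.22 = $673.96 thousand.

$673.96 thousand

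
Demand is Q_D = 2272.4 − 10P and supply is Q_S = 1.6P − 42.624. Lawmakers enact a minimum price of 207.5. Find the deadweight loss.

In inverse form: demand P = 227.24 − 0.1Q, supply P = 26.64 + 0.625Q.
Competitive equilibrium: 227.24 − 0.1Q = 26.64 + 0.625Q → Q* = 276.6897, P* = 199.571.
At the floor P = 207.5, quantity demanded = (227.24 − 207.5)/0.1 = 197.4.
Sellers' marginal cost at Q' = 197.4: 26.64 + 0.625·197.4 = 150.015.
ΔQ = 276.6897 − 197.4 = 79.2897; wedge = 207.5 − 150.015 = 57.485.
The triangle = ½ × 79.2897 × 57.485 = 2278.98.

2278.98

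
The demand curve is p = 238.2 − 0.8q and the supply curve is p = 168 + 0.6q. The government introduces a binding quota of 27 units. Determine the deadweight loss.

374.91

Competitive equilibrium: 238.2 − 0.8q = 168 + 0.6q → q* = 50.1429, p* = 198.0857.
At q = 27: demand price = 238.2 − 0.8·27 = 216.6; supply price = 168 + 0.6·27 = 184.2.
Δq = 50.1429 − 27 = 23.1429; wedge = 216.6 − 184.2 = 32.4.
DWL = ½ × 23.1429 × 32.4 = 374.91.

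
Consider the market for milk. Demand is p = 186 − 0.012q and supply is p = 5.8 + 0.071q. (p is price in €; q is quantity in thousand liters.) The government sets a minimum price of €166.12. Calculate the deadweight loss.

€10981.96 thousand

Competitive equilibrium: 186 − 0.012q = 5.8 + 0.071q → q* = 2171.08434, p* = 159.94699.
At the floor p = 166.12, quantity demanded = (186 − 166.12)/0.012 = 1656.66667.
Sellers' marginal cost at q' = 1656.66667: 5.8 + 0.071·1656.66667 = 123.42333.
Δq = 2171.08434 − 1656.66667 = 514.41767; wedge = 166.12 − 123.42333 = 42.69667.
Deadweight loss = ½ × 514.41767 × 42.69667 = €10981.96 thousand.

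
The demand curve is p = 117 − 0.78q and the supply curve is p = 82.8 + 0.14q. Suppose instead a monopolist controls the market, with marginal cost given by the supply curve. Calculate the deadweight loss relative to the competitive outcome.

133.82

Competitive equilibrium: 117 − 0.78q = 82.8 + 0.14q → q* = 37.1739, p* = 88.0043.
Marginal revenue: MR = 117 − 1.56q. Set MR = MC: 117 − 1.56q = 82.8 + 0.14q → q_m = 20.1176.
Price p_m = 117 − 0.78·20.1176 = 101.3083; MC(q_m) = 82.8 + 0.14·20.1176 = 85.6165.
Competitive q* = 37.1739, so Δq = 17.0563; wedge = 101.3083 − 85.6165 = 15.6918.
Welfare loss = ½ × 17.0563 × 15.6918 = 133.82.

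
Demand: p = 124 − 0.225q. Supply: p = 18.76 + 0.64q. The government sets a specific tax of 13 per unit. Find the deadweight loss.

97.69

Competitive equilibrium: 124 − 0.225q = 18.76 + 0.64q → q* = 121.6647, p* = 96.6254.
With the tax, the buyer price exceeds the seller price by 13: (124 − 0.225q) − (18.76 + 0.64q) = 13 → q' = 106.6358.
Δq = 121.6647 − 106.6358 = 15.0289; the wedge equals the tax, 13.
Welfare loss = ½ × 15.0289 × 13 = 97.69.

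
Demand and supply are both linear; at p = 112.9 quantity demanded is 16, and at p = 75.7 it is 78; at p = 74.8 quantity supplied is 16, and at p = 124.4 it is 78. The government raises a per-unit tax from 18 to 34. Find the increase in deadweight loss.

Demand slope = (75.7 − 112.9)/(78 − 16) = −0.6, so p = 122.5 − 0.6q.
Supply slope = (124.4 − 74.8)/(78 − 16) = 0.8, so p = 62 + 0.8q.
Competitive equilibrium: 122.5 − 0.6q = 62 + 0.8q → q* = 43.2143, p* = 96.5714.
For a per-unit tax t: Δq = t/1.4, so DWL = ½·t·(t/1.4) = t²/2.8.
At t = 18: DWL = 115.714. At t = 34: DWL = 412.857.
Increase = 412.857 − 115.714 = 297.14.

297.14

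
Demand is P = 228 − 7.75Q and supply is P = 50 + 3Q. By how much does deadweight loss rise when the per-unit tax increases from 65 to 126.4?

Competitive equilibrium: 228 − 7.75Q = 50 + 3Q → Q* = 16.5581, P* = 99.6744.
For a per-unit tax t: ΔQ = t/10.75, so DWL = ½·t·(t/10.75) = t²/21.5.
At t = 65: DWL = 196.512. At t = 126.4: DWL = 743.114.
Increase = 743.114 − 196.512 = 546.60.

546.60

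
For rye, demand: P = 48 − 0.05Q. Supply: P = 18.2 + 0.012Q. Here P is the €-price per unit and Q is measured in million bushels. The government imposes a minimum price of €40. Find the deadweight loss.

€3187.21 million

Competitive equilibrium: 48 − 0.05Q = 18.2 + 0.012Q → Q* = 480.6452, P* = 23.9677.
At the floor P = 40, quantity demanded = (48 − 40)/0.05 = 160.
Sellers' marginal cost at Q' = 160: 18.2 + 0.012·160 = 20.12.
ΔQ = 480.6452 − 160 = 320.6452; wedge = 40 − 20.12 = 19.88.
The triangle = ½ × 320.6452 × 19.88 = €3187.21 million.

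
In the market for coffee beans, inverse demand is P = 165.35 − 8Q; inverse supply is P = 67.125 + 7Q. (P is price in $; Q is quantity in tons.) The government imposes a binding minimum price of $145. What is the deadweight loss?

$120.28

Competitive equilibrium: 165.35 − 8Q = 67.125 + 7Q → Q* = 6.54833, P* = 112.96333.
At the floor P = 145, quantity demanded = (165.35 − 145)/8 = 2.54375.
Sellers' marginal cost at Q' = 2.54375: 67.125 + 7·2.54375 = 84.93125.
ΔQ = 6.54833 − 2.54375 = 4.00458; wedge = 145 − 84.93125 = 60.06875.
The triangle = ½ × 4.00458 × 60.06875 = $120.28.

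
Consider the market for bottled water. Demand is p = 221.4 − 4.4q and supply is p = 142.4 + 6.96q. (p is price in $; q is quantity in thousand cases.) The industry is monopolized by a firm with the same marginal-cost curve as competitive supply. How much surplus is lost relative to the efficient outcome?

$21.41 thousand

Competitive equilibrium: 221.4 − 4.4q = 142.4 + 6.96q → q* = 6.9542, p* = 190.8014.
Marginal revenue: MR = 221.4 − 8.8q. Set MR = MC: 221.4 − 8.8q = 142.4 + 6.96q → q_m = 5.0127.
Price p_m = 221.4 − 4.4·5.0127 = 199.3441; MC(q_m) = 142.4 + 6.96·5.0127 = 177.2884.
Competitive q* = 6.9542, so Δq = 1.9415; wedge = 199.3441 − 177.2884 = 22.0557.
The triangle = ½ × 1.9415 × 22.0557 = $21.41 thousand.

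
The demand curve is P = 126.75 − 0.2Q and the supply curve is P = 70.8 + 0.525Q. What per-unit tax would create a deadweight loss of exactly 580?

29

Competitive equilibrium: 126.75 − 0.2Q = 70.8 + 0.525Q → Q* = 77.1724, P* = 111.3155.
A tax t gives ΔQ = t/0.725 and wedge t, so DWL = t²/1.45.
t²/1.45 = 580 → t² = 841 → t = 29.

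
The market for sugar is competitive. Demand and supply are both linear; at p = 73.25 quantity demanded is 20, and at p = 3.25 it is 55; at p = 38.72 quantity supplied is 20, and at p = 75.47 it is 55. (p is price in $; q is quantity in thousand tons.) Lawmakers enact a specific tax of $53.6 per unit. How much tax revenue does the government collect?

$736.87 thousand

Demand slope = (3.25 − 73.25)/(55 − 20) = −2, so p = 113.25 − 2q.
Supply slope = (75.47 − 38.72)/(55 − 20) = 1.05, so p = 17.72 + 1.05q.
Competitive equilibrium: 113.25 − 2q = 17.72 + 1.05q → q* = 31.3213, p* = 50.6074.
With the tax, the buyer price exceeds the seller price by 53.6: (113.25 − 2q) − (17.72 + 1.05q) = 53.6 → q' = 13.7475.
Tax revenue = 53.6 × 13.7475 = $736.87 thousand.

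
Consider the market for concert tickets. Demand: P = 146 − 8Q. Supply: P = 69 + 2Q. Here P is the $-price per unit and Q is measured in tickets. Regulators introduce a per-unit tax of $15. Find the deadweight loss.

Competitive equilibrium: 146 − 8Q = 69 + 2Q → Q* = 7.7, P* = 84.4.
With the tax, the buyer price exceeds the seller price by 15: (146 − 8Q) − (69 + 2Q) = 15 → Q' = 6.2.
ΔQ = 7.7 − 6.2 = 1.5; the wedge equals the tax, 15.
The triangle = ½ × 1.5 × 15 = $11.25.

$11.25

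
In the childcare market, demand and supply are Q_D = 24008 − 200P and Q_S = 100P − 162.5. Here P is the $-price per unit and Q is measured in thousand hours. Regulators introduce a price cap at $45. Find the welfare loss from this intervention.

$94882.98 thousand

In inverse form: demand P = 120.04 − 0.005Q, supply P = 1.625 + 0.01Q.
Competitive equilibrium: 120.04 − 0.005Q = 1.625 + 0.01Q → Q* = 7894.33333, P* = 80.56833.
At the ceiling P = 45, quantity supplied = (45 − 1.625)/0.01 = 4337.5.
Willingness to pay at Q' = 4337.5: 120.04 − 0.005·4337.5 = 98.3525.
ΔQ = 7894.33333 − 4337.5 = 3556.83333; wedge = 98.3525 − 45 = 53.3525.
DWL = ½ × 3556.83333 × 53.3525 = $94882.98 thousand.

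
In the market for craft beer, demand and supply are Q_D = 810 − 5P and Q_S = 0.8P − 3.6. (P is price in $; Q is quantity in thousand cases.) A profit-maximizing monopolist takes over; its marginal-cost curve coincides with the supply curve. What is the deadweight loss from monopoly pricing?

In inverse form: demand P = 162 − 0.2Q, supply P = 4.5 + 1.25Q.
Competitive equilibrium: 162 − 0.2Q = 4.5 + 1.25Q → Q* = 108.6207, P* = 140.2759.
Marginal revenue: MR = 162 − 0.4Q. Set MR = MC: 162 − 0.4Q = 4.5 + 1.25Q → Q_m = 95.4545.
Price P_m = 162 − 0.2·95.4545 = 142.9091; MC(Q_m) = 4.5 + 1.25·95.4545 = 123.8181.
Competitive Q* = 108.6207, so ΔQ = 13.1662; wedge = 142.9091 − 123.8181 = 19.091.
Deadweight loss = ½ × 13.1662 × 19.091 = $125.68 thousand.

$125.68 thousand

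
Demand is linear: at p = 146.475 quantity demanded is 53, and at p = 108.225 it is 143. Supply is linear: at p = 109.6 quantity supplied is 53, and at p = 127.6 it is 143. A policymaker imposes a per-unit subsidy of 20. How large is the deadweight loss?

Demand slope = (108.225 − 146.475)/(143 − 53) = −0.425, so p = 169 − 0.425q.
Supply slope = (127.6 − 109.6)/(143 − 53) = 0.2, so p = 99 + 0.2q.
Competitive equilibrium: 169 − 0.425q = 99 + 0.2q → q* = 112, p* = 121.4.
The subsidy lowers effective supply by 20: p = 79 + 0.2q.
New quantity: 169 − 0.425q = 79 + 0.2q → q' = 144.
Overproduction Δq = 144 − 112 = 32; wedge = subsidy = 20.
The triangle = ½ × 32 × 20 = 320.

320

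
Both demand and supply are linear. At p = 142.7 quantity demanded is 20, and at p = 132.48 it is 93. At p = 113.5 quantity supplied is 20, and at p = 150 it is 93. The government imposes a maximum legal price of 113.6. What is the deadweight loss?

Demand slope = (132.48 − 142.7)/(93 − 20) = −0.14, so p = 145.5 − 0.14q.
Supply slope = (150 − 113.5)/(93 − 20) = 0.5, so p = 103.5 + 0.5q.
Competitive equilibrium: 145.5 − 0.14q = 103.5 + 0.5q → q* = 65.625, p* = 136.3125.
At the ceiling p = 113.6, quantity supplied = (113.6 − 103.5)/0.5 = 20.2.
Willingness to pay at q' = 20.2: 145.5 − 0.14·20.2 = 142.672.
Δq = 65.625 − 20.2 = 45.425; wedge = 142.672 − 113.6 = 29.072.
DWL = ½ × 45.425 × 29.072 = 660.30.

660.30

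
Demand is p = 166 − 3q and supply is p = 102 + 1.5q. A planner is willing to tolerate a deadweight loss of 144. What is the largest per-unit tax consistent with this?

36

Competitive equilibrium: 166 − 3q = 102 + 1.5q → q* = 14.2222, p* = 123.3333.
A tax t gives Δq = t/4.5 and wedge t, so DWL = t²/9.
t²/9 = 144 → t² = 1296 → t = 36.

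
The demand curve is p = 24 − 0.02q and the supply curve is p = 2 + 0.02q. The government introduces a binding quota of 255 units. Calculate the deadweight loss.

Competitive equilibrium: 24 − 0.02q = 2 + 0.02q → q* = 550, p* = 13.
At q = 255: demand price = 24 − 0.02·255 = 18.9; supply price = 2 + 0.02·255 = 7.1.
Δq = 550 − 255 = 295; wedge = 18.9 − 7.1 = 11.8.
Welfare loss = ½ × 295 × 11.8 = 1740.50.

1740.50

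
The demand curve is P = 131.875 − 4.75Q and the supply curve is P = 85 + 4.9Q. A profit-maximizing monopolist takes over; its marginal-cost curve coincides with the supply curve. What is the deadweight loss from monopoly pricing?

12.39

Competitive equilibrium: 131.875 − 4.75Q = 85 + 4.9Q → Q* = 4.8575, P* = 108.8018.
Marginal revenue: MR = 131.875 − 9.5Q. Set MR = MC: 131.875 − 9.5Q = 85 + 4.9Q → Q_m = 3.2552.
Price P_m = 131.875 − 4.75·3.2552 = 116.4128; MC(Q_m) = 85 + 4.9·3.2552 = 100.9505.
Competitive Q* = 4.8575, so ΔQ = 1.6023; wedge = 116.4128 − 100.9505 = 15.4623.
DWL = ½ × 1.6023 × 15.4623 = 12.39.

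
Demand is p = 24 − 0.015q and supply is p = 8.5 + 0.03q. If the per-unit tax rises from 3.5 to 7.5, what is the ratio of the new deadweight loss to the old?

Competitive equilibrium: 24 − 0.015q = 8.5 + 0.03q → q* = 344.4444, p* = 18.8333.
For a per-unit tax t: Δq = t/0.045, so DWL = ½·t·(t/0.045) = t²/0.09.
At t = 3.5: DWL = 136.111. At t = 7.5: DWL = 625.
Ratio = (7.5/3.5)² = 4.592.

4.592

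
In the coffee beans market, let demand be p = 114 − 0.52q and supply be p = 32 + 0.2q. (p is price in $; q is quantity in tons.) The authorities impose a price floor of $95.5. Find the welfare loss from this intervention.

$2207.80

Competitive equilibrium: 114 − 0.52q = 32 + 0.2q → q* = 113.8889, p* = 54.7778.
At the floor p = 95.5, quantity demanded = (114 − 95.5)/0.52 = 35.5769.
Sellers' marginal cost at q' = 35.5769: 32 + 0.2·35.5769 = 39.1154.
Δq = 113.8889 − 35.5769 = 78.312; wedge = 95.5 − 39.1154 = 56.3846.
DWL = ½ × 78.312 × 56.3846 = $2207.80.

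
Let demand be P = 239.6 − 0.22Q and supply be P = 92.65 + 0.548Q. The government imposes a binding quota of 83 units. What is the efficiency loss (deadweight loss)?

Competitive equilibrium: 239.6 − 0.22Q = 92.65 + 0.548Q → Q* = 191.34115, P* = 197.50495.
At Q = 83: demand price = 239.6 − 0.22·83 = 221.34; supply price = 92.65 + 0.548·83 = 138.134.
ΔQ = 191.34115 − 83 = 108.34115; wedge = 221.34 − 138.134 = 83.206.
Welfare loss = ½ × 108.34115 × 83.206 = 4507.32.

4507.32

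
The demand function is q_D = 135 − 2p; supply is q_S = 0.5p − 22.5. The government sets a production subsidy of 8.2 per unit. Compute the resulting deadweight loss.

In inverse form: demand p = 67.5 − 0.5q, supply p = 45 + 2q.
Competitive equilibrium: 67.5 − 0.5q = 45 + 2q → q* = 9, p* = 63.
The subsidy lowers effective supply by 8.2: p = 36.8 + 2q.
New quantity: 67.5 − 0.5q = 36.8 + 2q → q' = 12.28.
Overproduction Δq = 12.28 − 9 = 3.28; wedge = subsidy = 8.2.
DWL = ½ × 3.28 × 8.2 = 13.448.

13.448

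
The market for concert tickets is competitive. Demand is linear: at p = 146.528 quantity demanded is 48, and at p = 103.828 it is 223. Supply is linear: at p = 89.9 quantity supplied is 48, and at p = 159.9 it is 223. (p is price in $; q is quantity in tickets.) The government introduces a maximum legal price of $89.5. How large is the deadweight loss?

$2546.65

Demand slope = (103.828 − 146.528)/(223 − 48) = −0.244, so p = 158.24 − 0.244q.
Supply slope = (159.9 − 89.9)/(223 − 48) = 0.4, so p = 70.7 + 0.4q.
Competitive equilibrium: 158.24 − 0.244q = 70.7 + 0.4q → q* = 135.9317, p* = 125.0727.
At the ceiling p = 89.5, quantity supplied = (89.5 − 70.7)/0.4 = 47.
Willingness to pay at q' = 47: 158.24 − 0.244·47 = 146.772.
Δq = 135.9317 − 47 = 88.9317; wedge = 146.772 − 89.5 = 57.272.
Welfare loss = ½ × 88.9317 × 57.272 = $2546.65.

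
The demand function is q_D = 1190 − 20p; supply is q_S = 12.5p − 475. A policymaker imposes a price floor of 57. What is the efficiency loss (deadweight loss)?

865.38

In inverse form: demand p = 59.5 − 0.05q, supply p = 38 + 0.08q.
Competitive equilibrium: 59.5 − 0.05q = 38 + 0.08q → q* = 165.3846, p* = 51.2308.
At the floor p = 57, quantity demanded = (59.5 − 57)/0.05 = 50.
Sellers' marginal cost at q' = 50: 38 + 0.08·50 = 42.
Δq = 165.3846 − 50 = 115.3846; wedge = 57 − 42 = 15.
Welfare loss = ½ × 115.3846 × 15 = 865.38.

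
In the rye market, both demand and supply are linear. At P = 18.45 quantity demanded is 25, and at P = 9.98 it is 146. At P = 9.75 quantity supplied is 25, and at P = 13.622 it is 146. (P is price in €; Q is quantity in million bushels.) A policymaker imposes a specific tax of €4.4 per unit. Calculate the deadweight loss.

€94.90 million

Demand slope = (9.98 − 18.45)/(146 − 25) = −0.07, so P = 20.2 − 0.07Q.
Supply slope = (13.622 − 9.75)/(146 − 25) = 0.032, so P = 8.95 + 0.032Q.
Competitive equilibrium: 20.2 − 0.07Q = 8.95 + 0.032Q → Q* = 110.2941, P* = 12.4794.
With the tax, the buyer price exceeds the seller price by 4.4: (20.2 − 0.07Q) − (8.95 + 0.032Q) = 4.4 → Q' = 67.1569.
ΔQ = 110.2941 − 67.1569 = 43.1372; the wedge equals the tax, 4.4.
Deadweight loss = ½ × 43.1372 × 4.4 = €94.90 million.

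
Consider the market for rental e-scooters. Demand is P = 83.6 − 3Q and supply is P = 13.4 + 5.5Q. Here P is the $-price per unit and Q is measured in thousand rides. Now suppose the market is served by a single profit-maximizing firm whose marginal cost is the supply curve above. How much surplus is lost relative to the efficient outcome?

Competitive equilibrium: 83.6 − 3Q = 13.4 + 5.5Q → Q* = 8.2588, P* = 58.8235.
Marginal revenue: MR = 83.6 − 6Q. Set MR = MC: 83.6 − 6Q = 13.4 + 5.5Q → Q_m = 6.1043.
Price P_m = 83.6 − 3·6.1043 = 65.2871; MC(Q_m) = 13.4 + 5.5·6.1043 = 46.9737.
Competitive Q* = 8.2588, so ΔQ = 2.1545; wedge = 65.2871 − 46.9737 = 18.3134.
Welfare loss = ½ × 2.1545 × 18.3134 = $19.73 thousand.

$19.73 thousand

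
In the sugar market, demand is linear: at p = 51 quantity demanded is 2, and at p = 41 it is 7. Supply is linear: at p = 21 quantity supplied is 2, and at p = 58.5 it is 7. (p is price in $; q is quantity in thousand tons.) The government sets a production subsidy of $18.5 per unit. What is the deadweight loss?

$18.01 thousand

Demand slope = (41 − 51)/(7 − 2) = −2, so p = 55 − 2q.
Supply slope = (58.5 − 21)/(7 − 2) = 7.5, so p = 6 + 7.5q.
Competitive equilibrium: 55 − 2q = 6 + 7.5q → q* = 5.1579, p* = 44.6842.
The subsidy lowers effective supply by 18.5: p = 7.5q − 12.5.
New quantity: 55 − 2q = 7.5q − 12.5 → q' = 7.1053.
Overproduction Δq = 7.1053 − 5.1579 = 1.9474; wedge = subsidy = 18.5.
Deadweight loss = ½ × 1.9474 × 18.5 = $18.01 thousand.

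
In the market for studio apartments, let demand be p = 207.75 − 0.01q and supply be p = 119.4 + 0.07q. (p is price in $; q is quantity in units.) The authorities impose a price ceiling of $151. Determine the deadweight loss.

Competitive equilibrium: 207.75 − 0.01q = 119.4 + 0.07q → q* = 1104.375, p* = 196.7063.
At the ceiling p = 151, quantity supplied = (151 − 119.4)/0.07 = 451.4286.
Willingness to pay at q' = 451.4286: 207.75 − 0.01·451.4286 = 203.2357.
Δq = 1104.375 − 451.4286 = 652.9464; wedge = 203.2357 − 151 = 52.2357.
The triangle = ½ × 652.9464 × 52.2357 = $17053.56.

$17053.56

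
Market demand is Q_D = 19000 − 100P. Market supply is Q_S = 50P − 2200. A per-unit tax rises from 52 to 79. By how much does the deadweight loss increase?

58950

In inverse form: demand P = 190 − 0.01Q, supply P = 44 + 0.02Q.
Competitive equilibrium: 190 − 0.01Q = 44 + 0.02Q → Q* = 4866.6667, P* = 141.3333.
For a per-unit tax t: ΔQ = t/0.03, so DWL = ½·t·(t/0.03) = t²/0.06.
At t = 52: DWL = 45066.667. At t = 79: DWL = 104016.667.
Increase = 104016.667 − 45066.667 = 58950.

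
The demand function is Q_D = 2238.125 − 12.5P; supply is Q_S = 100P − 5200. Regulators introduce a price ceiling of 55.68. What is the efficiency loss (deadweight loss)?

In inverse form: demand P = 179.05 − 0.08Q, supply P = 52 + 0.01Q.
Competitive equilibrium: 179.05 − 0.08Q = 52 + 0.01Q → Q* = 1411.66667, P* = 66.11667.
At the ceiling P = 55.68, quantity supplied = (55.68 − 52)/0.01 = 368.
Willingness to pay at Q' = 368: 179.05 − 0.08·368 = 149.61.
ΔQ = 1411.66667 − 368 = 1043.66667; wedge = 149.61 − 55.68 = 93.93.
Welfare loss = ½ × 1043.66667 × 93.93 = 49015.805.

49015.805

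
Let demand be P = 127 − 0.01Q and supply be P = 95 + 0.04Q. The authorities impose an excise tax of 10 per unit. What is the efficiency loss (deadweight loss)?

Competitive equilibrium: 127 − 0.01Q = 95 + 0.04Q → Q* = 640, P* = 120.6.
With the tax, the buyer price exceeds the seller price by 10: (127 − 0.01Q) − (95 + 0.04Q) = 10 → Q' = 440.
ΔQ = 640 − 440 = 200; the wedge equals the tax, 10.
DWL = ½ × 200 × 10 = 1000.

1000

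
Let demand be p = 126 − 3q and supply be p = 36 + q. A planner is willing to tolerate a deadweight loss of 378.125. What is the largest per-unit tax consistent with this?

Competitive equilibrium: 126 − 3q = 36 + q → q* = 22.5, p* = 58.5.
A tax t gives Δq = t/4 and wedge t, so DWL = t²/8.
t²/8 = 378.125 → t² = 3025 → t = 55.

55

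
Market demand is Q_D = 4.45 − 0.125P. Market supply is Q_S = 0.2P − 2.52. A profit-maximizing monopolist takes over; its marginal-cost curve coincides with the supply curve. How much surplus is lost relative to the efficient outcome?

2.95

In inverse form: demand P = 35.6 − 8Q, supply P = 12.6 + 5Q.
Competitive equilibrium: 35.6 − 8Q = 12.6 + 5Q → Q* = 1.7692, P* = 21.4462.
Marginal revenue: MR = 35.6 − 16Q. Set MR = MC: 35.6 − 16Q = 12.6 + 5Q → Q_m = 1.0952.
Price P_m = 35.6 − 8·1.0952 = 26.8384; MC(Q_m) = 12.6 + 5·1.0952 = 18.076.
Competitive Q* = 1.7692, so ΔQ = 0.674; wedge = 26.8384 − 18.076 = 8.7624.
Deadweight loss = ½ × 0.674 × 8.7624 = 2.95.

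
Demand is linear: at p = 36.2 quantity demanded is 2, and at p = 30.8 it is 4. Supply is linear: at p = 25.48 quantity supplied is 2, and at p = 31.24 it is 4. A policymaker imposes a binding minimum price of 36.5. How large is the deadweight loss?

11.52

Demand slope = (30.8 − 36.2)/(4 − 2) = −2.7, so p = 41.6 − 2.7q.
Supply slope = (31.24 − 25.48)/(4 − 2) = 2.88, so p = 19.72 + 2.88q.
Competitive equilibrium: 41.6 − 2.7q = 19.72 + 2.88q → q* = 3.9211, p* = 31.0129.
At the floor p = 36.5, quantity demanded = (41.6 − 36.5)/2.7 = 1.8889.
Sellers' marginal cost at q' = 1.8889: 19.72 + 2.88·1.8889 = 25.16.
Δq = 3.9211 − 1.8889 = 2.0322; wedge = 36.5 − 25.16 = 11.34.
Deadweight loss = ½ × 2.0322 × 11.34 = 11.52.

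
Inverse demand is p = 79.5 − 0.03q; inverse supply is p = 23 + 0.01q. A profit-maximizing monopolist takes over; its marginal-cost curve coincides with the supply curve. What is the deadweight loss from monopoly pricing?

Competitive equilibrium: 79.5 − 0.03q = 23 + 0.01q → q* = 1412.5, p* = 37.125.
Marginal revenue: MR = 79.5 − 0.06q. Set MR = MC: 79.5 − 0.06q = 23 + 0.01q → q_m = 807.1429.
Price p_m = 79.5 − 0.03·807.1429 = 55.2857; MC(q_m) = 23 + 0.01·807.1429 = 31.0714.
Competitive q* = 1412.5, so Δq = 605.3571; wedge = 55.2857 − 31.0714 = 24.2143.
The triangle = ½ × 605.3571 × 24.2143 = 7329.15.

7329.15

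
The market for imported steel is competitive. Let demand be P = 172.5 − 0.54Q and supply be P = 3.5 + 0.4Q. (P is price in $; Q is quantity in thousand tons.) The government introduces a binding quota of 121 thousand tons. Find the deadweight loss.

Competitive equilibrium: 172.5 − 0.54Q = 3.5 + 0.4Q → Q* = 179.7872, P* = 75.4149.
At Q = 121: demand price = 172.5 − 0.54·121 = 107.16; supply price = 3.5 + 0.4·121 = 51.9.
ΔQ = 179.7872 − 121 = 58.7872; wedge = 107.16 − 51.9 = 55.26.
DWL = ½ × 58.7872 × 55.26 = $1624.29 thousand.

$1624.29 thousand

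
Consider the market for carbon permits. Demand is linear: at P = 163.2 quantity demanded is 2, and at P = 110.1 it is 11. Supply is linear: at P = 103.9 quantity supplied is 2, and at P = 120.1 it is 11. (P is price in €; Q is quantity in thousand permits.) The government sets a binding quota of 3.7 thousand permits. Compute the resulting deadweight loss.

€138.66 thousand

Demand slope = (110.1 − 163.2)/(11 − 2) = −5.9, so P = 175 − 5.9Q.
Supply slope = (120.1 − 103.9)/(11 − 2) = 1.8, so P = 100.3 + 1.8Q.
Competitive equilibrium: 175 − 5.9Q = 100.3 + 1.8Q → Q* = 9.7013, P* = 117.7623.
At Q = 3.7: demand price = 175 − 5.9·3.7 = 153.17; supply price = 100.3 + 1.8·3.7 = 106.96.
ΔQ = 9.7013 − 3.7 = 6.0013; wedge = 153.17 − 106.96 = 46.21.
The triangle = ½ × 6.0013 × 46.21 = €138.66 thousand.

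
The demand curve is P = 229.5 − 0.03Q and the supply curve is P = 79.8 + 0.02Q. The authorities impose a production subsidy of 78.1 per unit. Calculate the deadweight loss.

Competitive equilibrium: 229.5 − 0.03Q = 79.8 + 0.02Q → Q* = 2994, P* = 139.68.
The subsidy lowers effective supply by 78.1: P = 1.7 + 0.02Q.
New quantity: 229.5 − 0.03Q = 1.7 + 0.02Q → Q' = 4556.
Overproduction ΔQ = 4556 − 2994 = 1562; wedge = subsidy = 78.1.
Deadweight loss = ½ × 1562 × 78.1 = 60996.10.

60996.10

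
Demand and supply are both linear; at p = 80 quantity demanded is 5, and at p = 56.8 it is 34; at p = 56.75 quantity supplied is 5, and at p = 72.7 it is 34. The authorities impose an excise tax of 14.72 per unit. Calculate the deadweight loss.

80.25

Demand slope = (56.8 − 80)/(34 − 5) = −0.8, so p = 84 − 0.8q.
Supply slope = (72.7 − 56.75)/(34 − 5) = 0.55, so p = 54 + 0.55q.
Competitive equilibrium: 84 − 0.8q = 54 + 0.55q → q* = 22.2222, p* = 66.2222.
With the tax, the buyer price exceeds the seller price by 14.72: (84 − 0.8q) − (54 + 0.55q) = 14.72 → q' = 11.3185.
Δq = 22.2222 − 11.3185 = 10.9037; the wedge equals the tax, 14.72.
Deadweight loss = ½ × 10.9037 × 14.72 = 80.25.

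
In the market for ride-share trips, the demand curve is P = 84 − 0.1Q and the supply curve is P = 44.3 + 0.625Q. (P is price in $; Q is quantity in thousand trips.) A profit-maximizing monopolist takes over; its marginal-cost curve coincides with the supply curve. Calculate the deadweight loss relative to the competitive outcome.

Competitive equilibrium: 84 − 0.1Q = 44.3 + 0.625Q → Q* = 54.7586, P* = 78.5241.
Marginal revenue: MR = 84 − 0.2Q. Set MR = MC: 84 − 0.2Q = 44.3 + 0.625Q → Q_m = 48.1212.
Price P_m = 84 − 0.1·48.1212 = 79.1879; MC(Q_m) = 44.3 + 0.625·48.1212 = 74.3758.
Competitive Q* = 54.7586, so ΔQ = 6.6374; wedge = 79.1879 − 74.3758 = 4.8121.
Deadweight loss = ½ × 6.6374 × 4.8121 = $15.97 thousand.

$15.97 thousand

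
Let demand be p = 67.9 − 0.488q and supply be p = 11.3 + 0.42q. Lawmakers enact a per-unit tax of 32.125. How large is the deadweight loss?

Competitive equilibrium: 67.9 − 0.488q = 11.3 + 0.42q → q* = 62.3348, p* = 37.4806.
With the tax, the buyer price exceeds the seller price by 32.125: (67.9 − 0.488q) − (11.3 + 0.42q) = 32.125 → q' = 26.9548.
Δq = 62.3348 − 26.9548 = 35.38; the wedge equals the tax, 32.125.
The triangle = ½ × 35.38 × 32.125 = 568.29.

568.29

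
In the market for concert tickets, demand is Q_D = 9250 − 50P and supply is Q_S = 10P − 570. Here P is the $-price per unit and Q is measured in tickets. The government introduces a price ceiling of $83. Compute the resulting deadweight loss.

In inverse form: demand P = 185 − 0.02Q, supply P = 57 + 0.1Q.
Competitive equilibrium: 185 − 0.02Q = 57 + 0.1Q → Q* = 1066.6667, P* = 163.6667.
At the ceiling P = 83, quantity supplied = (83 − 57)/0.1 = 260.
Willingness to pay at Q' = 260: 185 − 0.02·260 = 179.8.
ΔQ = 1066.6667 − 260 = 806.6667; wedge = 179.8 − 83 = 96.8.
Welfare loss = ½ × 806.6667 × 96.8 = $39042.67.

$39042.67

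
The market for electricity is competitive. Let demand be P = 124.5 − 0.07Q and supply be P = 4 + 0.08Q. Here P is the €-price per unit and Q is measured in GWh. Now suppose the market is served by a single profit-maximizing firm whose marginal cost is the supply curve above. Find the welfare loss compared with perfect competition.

€4900.08

Competitive equilibrium: 124.5 − 0.07Q = 4 + 0.08Q → Q* = 803.3333, P* = 68.2667.
Marginal revenue: MR = 124.5 − 0.14Q. Set MR = MC: 124.5 − 0.14Q = 4 + 0.08Q → Q_m = 547.7273.
Price P_m = 124.5 − 0.07·547.7273 = 86.1591; MC(Q_m) = 4 + 0.08·547.7273 = 47.8182.
Competitive Q* = 803.3333, so ΔQ = 255.606; wedge = 86.1591 − 47.8182 = 38.3409.
DWL = ½ × 255.606 × 38.3409 = €4900.08.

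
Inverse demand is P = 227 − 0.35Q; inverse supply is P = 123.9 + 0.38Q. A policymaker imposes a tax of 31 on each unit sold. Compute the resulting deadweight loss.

658.22

Competitive equilibrium: 227 − 0.35Q = 123.9 + 0.38Q → Q* = 141.2329, P* = 177.5685.
With the tax, the buyer price exceeds the seller price by 31: (227 − 0.35Q) − (123.9 + 0.38Q) = 31 → Q' = 98.7671.
ΔQ = 141.2329 − 98.7671 = 42.4658; the wedge equals the tax, 31.
The triangle = ½ × 42.4658 × 31 = 658.22.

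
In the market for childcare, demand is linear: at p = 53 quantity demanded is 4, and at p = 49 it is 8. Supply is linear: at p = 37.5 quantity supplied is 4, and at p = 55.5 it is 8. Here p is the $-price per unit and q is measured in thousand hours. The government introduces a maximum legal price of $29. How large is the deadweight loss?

$60.93 thousand

Demand slope = (49 − 53)/(8 − 4) = −1, so p = 57 − q.
Supply slope = (55.5 − 37.5)/(8 − 4) = 4.5, so p = 19.5 + 4.5q.
Competitive equilibrium: 57 − q = 19.5 + 4.5q → q* = 6.8182, p* = 50.1818.
At the ceiling p = 29, quantity supplied = (29 − 19.5)/4.5 = 2.1111.
Willingness to pay at q' = 2.1111: 57 − 1·2.1111 = 54.8889.
Δq = 6.8182 − 2.1111 = 4.7071; wedge = 54.8889 − 29 = 25.8889.
DWL = ½ × 4.7071 × 25.8889 = $60.93 thousand.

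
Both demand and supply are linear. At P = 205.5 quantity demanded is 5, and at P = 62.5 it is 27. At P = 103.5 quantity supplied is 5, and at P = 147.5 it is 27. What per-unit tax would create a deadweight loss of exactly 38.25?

Demand slope = (62.5 − 205.5)/(27 − 5) = −6.5, so P = 238 − 6.5Q.
Supply slope = (147.5 − 103.5)/(27 − 5) = 2, so P = 93.5 + 2Q.
Competitive equilibrium: 238 − 6.5Q = 93.5 + 2Q → Q* = 17, P* = 127.5.
A tax t gives ΔQ = t/8.5 and wedge t, so DWL = t²/17.
t²/17 = 38.25 → t² = 650.25 → t = 25.5.

25.5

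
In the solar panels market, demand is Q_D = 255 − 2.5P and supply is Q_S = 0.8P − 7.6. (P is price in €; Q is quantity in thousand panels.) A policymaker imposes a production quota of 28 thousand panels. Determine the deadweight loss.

In inverse form: demand P = 102 − 0.4Q, supply P = 9.5 + 1.25Q.
Competitive equilibrium: 102 − 0.4Q = 9.5 + 1.25Q → Q* = 56.0606, P* = 79.5758.
At Q = 28: demand price = 102 − 0.4·28 = 90.8; supply price = 9.5 + 1.25·28 = 44.5.
ΔQ = 56.0606 − 28 = 28.0606; wedge = 90.8 − 44.5 = 46.3.
Welfare loss = ½ × 28.0606 × 46.3 = €649.60 thousand.

€649.60 thousand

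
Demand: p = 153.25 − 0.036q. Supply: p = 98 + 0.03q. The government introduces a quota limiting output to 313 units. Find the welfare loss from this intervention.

9065.20

Competitive equilibrium: 153.25 − 0.036q = 98 + 0.03q → q* = 837.1212, p* = 123.1136.
At q = 313: demand price = 153.25 − 0.036·313 = 141.982; supply price = 98 + 0.03·313 = 107.39.
Δq = 837.1212 − 313 = 524.1212; wedge = 141.982 − 107.39 = 34.592.
DWL = ½ × 524.1212 × 34.592 = 9065.20.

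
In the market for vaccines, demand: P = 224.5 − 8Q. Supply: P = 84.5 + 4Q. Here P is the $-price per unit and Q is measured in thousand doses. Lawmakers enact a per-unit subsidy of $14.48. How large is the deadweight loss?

Competitive equilibrium: 224.5 − 8Q = 84.5 + 4Q → Q* = 11.6667, P* = 131.1667.
The subsidy lowers effective supply by 14.48: P = 70.02 + 4Q.
New quantity: 224.5 − 8Q = 70.02 + 4Q → Q' = 12.8733.
Overproduction ΔQ = 12.8733 − 11.6667 = 1.2066; wedge = subsidy = 14.48.
DWL = ½ × 1.2066 × 14.48 = $8.74 thousand.

$8.74 thousand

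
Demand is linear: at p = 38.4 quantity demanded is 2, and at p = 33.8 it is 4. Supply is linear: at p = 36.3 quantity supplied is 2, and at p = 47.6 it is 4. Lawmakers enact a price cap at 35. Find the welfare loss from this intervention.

Demand slope = (33.8 − 38.4)/(4 − 2) = −2.3, so p = 43 − 2.3q.
Supply slope = (47.6 − 36.3)/(4 − 2) = 5.65, so p = 25 + 5.65q.
Competitive equilibrium: 43 − 2.3q = 25 + 5.65q → q* = 2.2642, p* = 37.7925.
At the ceiling p = 35, quantity supplied = (35 − 25)/5.65 = 1.7699.
Willingness to pay at q' = 1.7699: 43 − 2.3·1.7699 = 38.9292.
Δq = 2.2642 − 1.7699 = 0.4943; wedge = 38.9292 − 35 = 3.9292.
Welfare loss = ½ × 0.4943 × 3.9292 = 0.97.

0.97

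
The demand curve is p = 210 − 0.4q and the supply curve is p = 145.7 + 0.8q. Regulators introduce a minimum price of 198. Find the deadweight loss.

333.70

Competitive equilibrium: 210 − 0.4q = 145.7 + 0.8q → q* = 53.5833, p* = 188.5667.
At the floor p = 198, quantity demanded = (210 − 198)/0.4 = 30.
Sellers' marginal cost at q' = 30: 145.7 + 0.8·30 = 169.7.
Δq = 53.5833 − 30 = 23.5833; wedge = 198 − 169.7 = 28.3.
Deadweight loss = ½ × 23.5833 × 28.3 = 333.70.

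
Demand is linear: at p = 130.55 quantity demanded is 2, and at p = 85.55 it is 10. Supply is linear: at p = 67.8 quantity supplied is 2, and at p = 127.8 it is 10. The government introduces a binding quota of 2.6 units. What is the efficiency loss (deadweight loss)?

114.71

Demand slope = (85.55 − 130.55)/(10 − 2) = −5.625, so p = 141.8 − 5.625q.
Supply slope = (127.8 − 67.8)/(10 − 2) = 7.5, so p = 52.8 + 7.5q.
Competitive equilibrium: 141.8 − 5.625q = 52.8 + 7.5q → q* = 6.78095, p* = 103.65714.
At q = 2.6: demand price = 141.8 − 5.625·2.6 = 127.175; supply price = 52.8 + 7.5·2.6 = 72.3.
Δq = 6.78095 − 2.6 = 4.18095; wedge = 127.175 − 72.3 = 54.875.
DWL = ½ × 4.18095 × 54.875 = 114.71.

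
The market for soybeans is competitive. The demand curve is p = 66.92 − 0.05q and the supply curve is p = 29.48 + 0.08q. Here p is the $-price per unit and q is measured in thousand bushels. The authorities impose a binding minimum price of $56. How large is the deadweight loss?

$314.87 thousand

Competitive equilibrium: 66.92 − 0.05q = 29.48 + 0.08q → q* = 288, p* = 52.52.
At the floor p = 56, quantity demanded = (66.92 − 56)/0.05 = 218.4.
Sellers' marginal cost at q' = 218.4: 29.48 + 0.08·218.4 = 46.952.
Δq = 288 − 218.4 = 69.6; wedge = 56 − 46.952 = 9.048.
Welfare loss = ½ × 69.6 × 9.048 = $314.87 thousand.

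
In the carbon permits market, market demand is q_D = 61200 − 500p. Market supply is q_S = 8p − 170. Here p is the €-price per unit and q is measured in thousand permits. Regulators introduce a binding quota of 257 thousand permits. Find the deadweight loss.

€18479.36 thousand

In inverse form: demand p = 122.4 − 0.002q, supply p = 21.25 + 0.125q.
Competitive equilibrium: 122.4 − 0.002q = 21.25 + 0.125q → q* = 796.4567, p* = 120.8071.
At q = 257: demand price = 122.4 − 0.002·257 = 121.886; supply price = 21.25 + 0.125·257 = 53.375.
Δq = 796.4567 − 257 = 539.4567; wedge = 121.886 − 53.375 = 68.511.
The triangle = ½ × 539.4567 × 68.511 = €18479.36 thousand.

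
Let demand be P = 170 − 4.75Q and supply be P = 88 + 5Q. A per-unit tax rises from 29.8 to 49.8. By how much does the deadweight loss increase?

Competitive equilibrium: 170 − 4.75Q = 88 + 5Q → Q* = 8.4103, P* = 130.0513.
For a per-unit tax t: ΔQ = t/9.75, so DWL = ½·t·(t/9.75) = t²/19.5.
At t = 29.8: DWL = 45.541. At t = 49.8: DWL = 127.182.
Increase = 127.182 − 45.541 = 81.64.

81.64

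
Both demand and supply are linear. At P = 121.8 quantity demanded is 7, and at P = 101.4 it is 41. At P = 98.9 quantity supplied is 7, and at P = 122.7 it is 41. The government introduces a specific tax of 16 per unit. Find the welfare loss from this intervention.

98.46

Demand slope = (101.4 − 121.8)/(41 − 7) = −0.6, so P = 126 − 0.6Q.
Supply slope = (122.7 − 98.9)/(41 − 7) = 0.7, so P = 94 + 0.7Q.
Competitive equilibrium: 126 − 0.6Q = 94 + 0.7Q → Q* = 24.6154, P* = 111.2308.
With the tax, the buyer price exceeds the seller price by 16: (126 − 0.6Q) − (94 + 0.7Q) = 16 → Q' = 12.3077.
ΔQ = 24.6154 − 12.3077 = 12.3077; the wedge equals the tax, 16.
DWL = ½ × 12.3077 × 16 = 98.46.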